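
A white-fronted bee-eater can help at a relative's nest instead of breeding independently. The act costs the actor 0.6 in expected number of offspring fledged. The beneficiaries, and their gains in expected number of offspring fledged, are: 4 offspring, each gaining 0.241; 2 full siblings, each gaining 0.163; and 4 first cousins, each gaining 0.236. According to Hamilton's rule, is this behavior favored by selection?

Hamilton's rule: the trait is favored when the sum of r·B over every recipient exceeds the actor's cost C.
r to an offspring = 0.5 (one parent–offspring link: r = (1/2)^1 = 1/2).
r to a full sibling = 0.5 (full sibs share both parents — two paths of length 2: r = 2·(1/2)^2 = 1/2).
r to a first cousin = 1/8 (first cousins share one grandparent pair — two paths of length 4: r = 2·(1/2)^4 = 1/8).
Summing one r·B term per recipient: 4·0.5·0.241 + 2·0.5·0.163 + 4·0.125·0.236 = 0.763.
0.763 > 0.6: the indirect benefit exceeds the cost.

Yes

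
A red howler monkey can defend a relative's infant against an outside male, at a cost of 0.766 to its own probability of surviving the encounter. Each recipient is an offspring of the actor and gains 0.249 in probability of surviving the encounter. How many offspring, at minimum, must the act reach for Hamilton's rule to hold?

7

r to an offspring = 0.5 (one parent–offspring link: r = (1/2)^1 = 1/2).
Hamilton's rule: n·r·B > C  ⇒  n > C/(r·B) = 0.766/(0.5·0.249) = 6.153.
The smallest integer exceeding 6.153 is 7.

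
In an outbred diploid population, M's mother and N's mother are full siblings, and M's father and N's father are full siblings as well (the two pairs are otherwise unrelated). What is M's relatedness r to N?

Wright's path rule: contributions from independent ancestry routes add.
M and N are related in two ways: first cousins through their mothers (r = 1/8) and first cousins through their fathers (r = 1/8) — i.e. double first cousins.
r = 1/8 + 1/8 = 0.25.

0.25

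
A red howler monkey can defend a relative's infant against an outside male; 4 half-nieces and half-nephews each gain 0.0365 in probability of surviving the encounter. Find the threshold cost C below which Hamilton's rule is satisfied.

r to a half-niece or half-nephew = 1/8 (half-aunt/uncle↔niece/nephew: one path of length 3: r = (1/2)^3 = 1/8).
Hamilton's rule: n·r·B > C, so the trait is favored while C < n·r·B = 4·0.125·0.0365 = 0.01825.

0.01825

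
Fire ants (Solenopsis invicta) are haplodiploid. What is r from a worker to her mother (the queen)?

One meiotic link between diploid queen and diploid daughter: r = 1/2.

0.5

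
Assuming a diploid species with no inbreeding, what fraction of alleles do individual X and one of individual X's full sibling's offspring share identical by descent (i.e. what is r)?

0.25

Each parent–offspring link contributes a factor of 1/2, and independent paths through distinct common ancestors add.
Full aunt/uncle↔niece/nephew: two paths of length 3 through the shared grandparent pair: r = 2·(1/2)^3 = 1/4.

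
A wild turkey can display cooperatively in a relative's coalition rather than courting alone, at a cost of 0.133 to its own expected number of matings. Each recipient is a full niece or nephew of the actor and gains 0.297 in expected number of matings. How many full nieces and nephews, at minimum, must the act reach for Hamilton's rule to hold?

2

r to a full niece or nephew = 1/4 (full aunt/uncle↔niece/nephew: two paths of length 3 through the shared grandparent pair: r = 2·(1/2)^3 = 1/4).
Hamilton's rule: n·r·B > C  ⇒  n > C/(r·B) = 0.133/(0.25·0.297) = 1.791.
The smallest integer exceeding 1.791 is 2.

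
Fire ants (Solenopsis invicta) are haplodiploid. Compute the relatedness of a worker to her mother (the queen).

0.5

One meiotic link between diploid queen and diploid daughter: r = 1/2.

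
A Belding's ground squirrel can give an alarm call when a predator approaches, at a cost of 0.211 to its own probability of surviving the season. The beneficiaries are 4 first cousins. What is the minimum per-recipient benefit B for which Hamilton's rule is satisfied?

0.422

r to a first cousin = 0.125 (first cousins share one grandparent pair — two paths of length 4: r = 2·(1/2)^4 = 1/8).
Hamilton's rule with n recipients of equal r: n·r·B > C, so B > C/(n·r) = 0.211/(4·0.125) = 0.422.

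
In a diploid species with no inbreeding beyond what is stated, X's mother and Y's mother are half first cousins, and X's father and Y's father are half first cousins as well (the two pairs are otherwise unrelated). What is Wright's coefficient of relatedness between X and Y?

With two independent routes of shared ancestry, r is the sum of the two contributions.
X and Y are related in two ways: half second cousins through their mothers (r = 1/64) and half second cousins through their fathers (r = 1/64).
r = 1/64 + 1/64 = 0.03125.

0.03125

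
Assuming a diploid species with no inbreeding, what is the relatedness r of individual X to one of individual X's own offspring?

0.5

Each parent–offspring link contributes a factor of 1/2, and independent paths through distinct common ancestors add.
One parent–offspring link: r = (1/2)^1 = 1/2.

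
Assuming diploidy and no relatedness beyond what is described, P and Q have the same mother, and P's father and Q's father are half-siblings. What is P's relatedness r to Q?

With two independent routes of shared ancestry, r is the sum of the two contributions.
P and Q are related in two ways: half-sibs through their shared mother (r = 1/4) and half first cousins through their fathers (r = 1/16).
r = 1/4 + 1/16 = 0.3125.

0.3125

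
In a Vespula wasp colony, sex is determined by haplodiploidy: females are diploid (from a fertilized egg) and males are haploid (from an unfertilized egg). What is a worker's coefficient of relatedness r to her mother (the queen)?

One meiotic link between diploid queen and diploid daughter: r = 1/2.

0.5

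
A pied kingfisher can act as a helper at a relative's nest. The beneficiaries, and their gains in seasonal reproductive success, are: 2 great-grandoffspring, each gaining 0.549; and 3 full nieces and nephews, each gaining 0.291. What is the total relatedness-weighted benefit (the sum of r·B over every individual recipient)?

0.3555

r to a great-grandoffspring = 0.125 (three parent–offspring links: r = (1/2)^3 = 1/8).
r to a full niece or nephew = 0.25 (full aunt/uncle↔niece/nephew: two paths of length 3 through the shared grandparent pair: r = 2·(1/2)^3 = 1/4).
Summing one r·B term per recipient: 2·0.125·0.549 + 3·0.25·0.291 = 0.3555.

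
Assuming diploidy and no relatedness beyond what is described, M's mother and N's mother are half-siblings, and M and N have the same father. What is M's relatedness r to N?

0.3125

Wright's path rule: contributions from independent ancestry routes add.
M and N are related in two ways: half first cousins through their mothers (r = 1/16) and half-sibs through their shared father (r = 1/4).
r = 1/16 + 1/4 = 0.3125.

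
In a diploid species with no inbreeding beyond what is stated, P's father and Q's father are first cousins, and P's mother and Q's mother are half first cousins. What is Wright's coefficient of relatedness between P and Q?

Relatedness sums over independent paths through distinct common ancestors.
P and Q are related in two ways: second cousins through their fathers (r = 1/32) and half second cousins through their mothers (r = 1/64).
r = 1/32 + 1/64 = 0.046875.

0.046875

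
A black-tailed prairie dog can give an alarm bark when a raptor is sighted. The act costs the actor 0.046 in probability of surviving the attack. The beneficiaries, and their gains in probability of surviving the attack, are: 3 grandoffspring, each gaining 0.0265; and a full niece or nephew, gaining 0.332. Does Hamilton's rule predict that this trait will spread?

Yes

Hamilton's rule: the trait is favored when the sum of r·B over every recipient exceeds the actor's cost C.
r to a grandoffspring = 1/4 (two parent–offspring links: r = (1/2)^2 = 1/4).
r to a full niece or nephew = 0.25 (full aunt/uncle↔niece/nephew: two paths of length 3 through the shared grandparent pair: r = 2·(1/2)^3 = 1/4).
Summing one r·B term per recipient: 3·0.25·0.0265 + 1·0.25·0.332 = 0.102875.
0.102875 > 0.046: the indirect benefit exceeds the cost.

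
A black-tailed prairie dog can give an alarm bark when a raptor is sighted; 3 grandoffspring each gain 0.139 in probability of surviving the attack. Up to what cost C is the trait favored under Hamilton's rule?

0.10425

r to a grandoffspring = 1/4 (two parent–offspring links: r = (1/2)^2 = 1/4).
Hamilton's rule: n·r·B > C, so the trait is favored while C < n·r·B = 3·0.25·0.139 = 0.10425.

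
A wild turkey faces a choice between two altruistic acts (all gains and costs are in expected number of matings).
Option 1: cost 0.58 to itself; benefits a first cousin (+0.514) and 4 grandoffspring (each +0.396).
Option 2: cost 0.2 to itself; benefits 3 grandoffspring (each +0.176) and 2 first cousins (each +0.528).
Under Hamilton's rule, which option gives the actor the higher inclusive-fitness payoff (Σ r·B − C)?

Option 1: r to a first cousin = 0.125.
Option 1: r to a grandoffspring = 0.25.
Option 1: Σ r·B − C = (1·0.125·0.514 + 4·0.25·0.396) − 0.58 = -0.11975.
Option 2: r to a grandoffspring = 0.25.
Option 2: r to a first cousin = 0.125.
Option 2: Σ r·B − C = (3·0.25·0.176 + 2·0.125·0.528) − 0.2 = 0.064.
Option 2 has the higher net inclusive-fitness payoff.

Option 2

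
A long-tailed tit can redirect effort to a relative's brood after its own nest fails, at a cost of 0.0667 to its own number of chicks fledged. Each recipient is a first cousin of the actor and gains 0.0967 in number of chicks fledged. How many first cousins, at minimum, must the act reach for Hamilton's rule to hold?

r to a first cousin = 1/8 (first cousins share one grandparent pair — two paths of length 4: r = 2·(1/2)^4 = 1/8).
Hamilton's rule: n·r·B > C  ⇒  n > C/(r·B) = 0.0667/(0.125·0.0967) = 5.518.
The smallest integer exceeding 5.518 is 6.

6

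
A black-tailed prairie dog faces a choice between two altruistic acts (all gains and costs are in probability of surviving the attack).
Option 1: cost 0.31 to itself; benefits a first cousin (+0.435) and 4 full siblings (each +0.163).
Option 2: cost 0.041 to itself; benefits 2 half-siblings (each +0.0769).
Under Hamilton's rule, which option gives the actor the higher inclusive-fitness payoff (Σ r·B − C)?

Option 1

Option 1: r to a first cousin = 0.125.
Option 1: r to a full sibling = 0.5.
Option 1: Σ r·B − C = (1·0.125·0.435 + 4·0.5·0.163) − 0.31 = 0.070375.
Option 2: r to a half-sibling = 0.25.
Option 2: Σ r·B − C = (2·0.25·0.0769) − 0.041 = -0.00255.
Option 1 has the higher net inclusive-fitness payoff.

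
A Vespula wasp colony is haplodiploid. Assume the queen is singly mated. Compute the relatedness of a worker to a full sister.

0.75

Haplodiploid full sisters inherit their father's entire haploid genome identically (contributing 1/2) and on average half of their mother's contribution (1/2 · 1/2 = 1/4); r = 1/2 + 1/4 = 3/4.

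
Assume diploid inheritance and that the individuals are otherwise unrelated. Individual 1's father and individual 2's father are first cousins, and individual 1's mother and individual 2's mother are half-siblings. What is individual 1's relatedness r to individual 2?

0.09375

Relatedness sums over independent paths through distinct common ancestors.
Individual 1 and individual 2 are related in two ways: second cousins through their fathers (r = 1/32) and half first cousins through their mothers (r = 1/16).
r = 1/32 + 1/16 = 3/32 = 0.09375.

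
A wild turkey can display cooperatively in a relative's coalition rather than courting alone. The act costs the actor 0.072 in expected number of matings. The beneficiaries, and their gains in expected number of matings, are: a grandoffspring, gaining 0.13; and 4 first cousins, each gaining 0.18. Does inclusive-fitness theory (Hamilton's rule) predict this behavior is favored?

Hamilton's rule: the trait is favored when the sum of r·B over every recipient exceeds the actor's cost C.
r to a grandoffspring = 1/4 (two parent–offspring links: r = (1/2)^2 = 1/4).
r to a first cousin = 1/8 (first cousins share one grandparent pair — two paths of length 4: r = 2·(1/2)^4 = 1/8).
Summing one r·B term per recipient: 1·0.25·0.13 + 4·0.125·0.18 = 0.1225.
0.1225 > 0.072: the indirect benefit exceeds the cost.

Yes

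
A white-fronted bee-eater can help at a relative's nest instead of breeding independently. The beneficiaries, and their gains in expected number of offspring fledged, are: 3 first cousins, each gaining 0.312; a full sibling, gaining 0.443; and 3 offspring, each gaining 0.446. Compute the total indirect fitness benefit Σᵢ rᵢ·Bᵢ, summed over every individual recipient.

r to a first cousin = 1/8 (first cousins share one grandparent pair — two paths of length 4: r = 2·(1/2)^4 = 1/8).
r to a full sibling = 1/2 (full sibs share both parents — two paths of length 2: r = 2·(1/2)^2 = 1/2).
r to an offspring = 1/2 (one parent–offspring link: r = (1/2)^1 = 1/2).
Summing one r·B term per recipient: 3·0.125·0.312 + 1·0.5·0.443 + 3·0.5·0.446 = 1.0075.

1.0075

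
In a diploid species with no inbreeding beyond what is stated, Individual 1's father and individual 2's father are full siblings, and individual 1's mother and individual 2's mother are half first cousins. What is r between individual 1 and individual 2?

Wright's path rule: contributions from independent ancestry routes add.
Individual 1 and individual 2 are related in two ways: first cousins through their fathers (r = 1/8) and half second cousins through their mothers (r = 1/64).
r = 1/8 + 1/64 = 0.140625.

0.140625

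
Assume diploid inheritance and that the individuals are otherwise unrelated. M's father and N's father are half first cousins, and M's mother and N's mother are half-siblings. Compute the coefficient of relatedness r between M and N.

Wright's path rule: contributions from independent ancestry routes add.
M and N are related in two ways: half second cousins through their fathers (r = 1/64) and half first cousins through their mothers (r = 1/16).
r = 1/64 + 1/16 = 5/64 = 0.078125.

0.078125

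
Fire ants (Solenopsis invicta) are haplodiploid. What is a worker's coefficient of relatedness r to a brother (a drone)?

0.25

Her haploid brother carries none of their father's genes and a random half of their mother's genome; that half matches the maternal half of her own genome with probability 1/2: r = 1/2 · 1/2 = 1/4.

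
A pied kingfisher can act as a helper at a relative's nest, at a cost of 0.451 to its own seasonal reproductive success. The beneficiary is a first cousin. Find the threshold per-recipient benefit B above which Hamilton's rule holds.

r to a first cousin = 1/8 (first cousins share one grandparent pair — two paths of length 4: r = 2·(1/2)^4 = 1/8).
Hamilton's rule with n recipients of equal r: n·r·B > C, so B > C/(n·r) = 0.451/(1·0.125) = 3.608.

3.608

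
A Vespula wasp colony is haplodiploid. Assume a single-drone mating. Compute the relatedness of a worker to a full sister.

Haplodiploid full sisters inherit their father's entire haploid genome identically (contributing 1/2) and on average half of their mother's contribution (1/2 · 1/2 = 1/4); r = 1/2 + 1/4 = 3/4.

0.75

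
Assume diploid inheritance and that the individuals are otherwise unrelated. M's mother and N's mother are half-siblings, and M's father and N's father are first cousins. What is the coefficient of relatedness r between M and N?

Relatedness sums over independent paths through distinct common ancestors.
M and N are related in two ways: half first cousins through their mothers (r = 1/16) and second cousins through their fathers (r = 1/32).
r = 1/16 + 1/32 = 0.09375.

0.09375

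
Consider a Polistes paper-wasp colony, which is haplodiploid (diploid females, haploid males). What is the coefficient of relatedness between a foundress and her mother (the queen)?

One meiotic link between diploid queen and diploid daughter: r = 1/2.

0.5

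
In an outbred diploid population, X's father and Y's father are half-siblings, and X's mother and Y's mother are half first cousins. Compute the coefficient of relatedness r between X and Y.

0.078125

Wright's path rule: contributions from independent ancestry routes add.
X and Y are related in two ways: half first cousins through their fathers (r = 1/16) and half second cousins through their mothers (r = 1/64).
r = 1/16 + 1/64 = 0.078125.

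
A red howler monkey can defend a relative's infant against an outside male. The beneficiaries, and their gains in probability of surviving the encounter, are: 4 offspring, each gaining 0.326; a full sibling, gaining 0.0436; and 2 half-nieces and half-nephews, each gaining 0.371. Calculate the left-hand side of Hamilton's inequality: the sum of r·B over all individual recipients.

0.76655

r to an offspring = 1/2 (one parent–offspring link: r = (1/2)^1 = 1/2).
r to a full sibling = 0.5 (full sibs share both parents — two paths of length 2: r = 2·(1/2)^2 = 1/2).
r to a half-niece or half-nephew = 1/8 (half-aunt/uncle↔niece/nephew: one path of length 3: r = (1/2)^3 = 1/8).
Summing one r·B term per recipient: 4·0.5·0.326 + 1·0.5·0.0436 + 2·0.125·0.371 = 0.76655.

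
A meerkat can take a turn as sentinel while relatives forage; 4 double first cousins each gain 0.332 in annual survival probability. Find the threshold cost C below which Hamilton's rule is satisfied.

r to a double first cousin = 1/4 (double first cousins share both grandparent pairs — four paths of length 4: r = 4·(1/2)^4 = 1/4).
Hamilton's rule: n·r·B > C, so the trait is favored while C < n·r·B = 4·0.25·0.332 = 0.332.

0.332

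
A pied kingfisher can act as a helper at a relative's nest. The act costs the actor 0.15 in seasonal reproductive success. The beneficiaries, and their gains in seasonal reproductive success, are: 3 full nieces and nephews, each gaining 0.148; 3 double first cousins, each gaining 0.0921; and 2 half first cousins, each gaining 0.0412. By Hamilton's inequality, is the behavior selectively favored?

Hamilton's rule: the trait is favored when the sum of r·B over every recipient exceeds the actor's cost C.
r to a full niece or nephew = 1/4 (full aunt/uncle↔niece/nephew: two paths of length 3 through the shared grandparent pair: r = 2·(1/2)^3 = 1/4).
r to a double first cousin = 0.25 (double first cousins share both grandparent pairs — four paths of length 4: r = 4·(1/2)^4 = 1/4).
r to a half first cousin = 0.0625 (half first cousins share one grandparent — one path of length 4: r = (1/2)^4 = 1/16).
Summing one r·B term per recipient: 3·0.25·0.148 + 3·0.25·0.0921 + 2·0.0625·0.0412 = 0.185225.
0.185225 > 0.15: the indirect benefit exceeds the cost.

Yes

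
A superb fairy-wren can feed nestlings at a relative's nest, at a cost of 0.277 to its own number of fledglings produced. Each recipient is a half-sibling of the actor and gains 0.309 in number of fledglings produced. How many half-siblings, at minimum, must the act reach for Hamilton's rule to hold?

r to a half-sibling = 0.25 (half-sibs share one parent — one path of length 2: r = (1/2)^2 = 1/4).
Hamilton's rule: n·r·B > C  ⇒  n > C/(r·B) = 0.277/(0.25·0.309) = 3.586.
The smallest integer exceeding 3.586 is 4.

4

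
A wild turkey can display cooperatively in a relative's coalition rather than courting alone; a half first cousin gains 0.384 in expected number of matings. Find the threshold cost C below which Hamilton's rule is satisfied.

r to a half first cousin = 0.0625 (half first cousins share one grandparent — one path of length 4: r = (1/2)^4 = 1/16).
Hamilton's rule: n·r·B > C, so the trait is favored while C < n·r·B = 1·0.0625·0.384 = 0.024.

0.024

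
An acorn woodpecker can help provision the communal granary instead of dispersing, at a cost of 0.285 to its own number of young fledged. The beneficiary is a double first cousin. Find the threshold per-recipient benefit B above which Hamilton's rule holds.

r to a double first cousin = 0.25 (double first cousins share both grandparent pairs — four paths of length 4: r = 4·(1/2)^4 = 1/4).
Hamilton's rule with n recipients of equal r: n·r·B > C, so B > C/(n·r) = 0.285/(1·0.25) = 1.14.

1.14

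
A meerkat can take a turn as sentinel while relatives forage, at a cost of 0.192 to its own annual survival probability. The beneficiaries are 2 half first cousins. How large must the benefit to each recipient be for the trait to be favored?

1.536

r to a half first cousin = 1/16 (half first cousins share one grandparent — one path of length 4: r = (1/2)^4 = 1/16).
Hamilton's rule with n recipients of equal r: n·r·B > C, so B > C/(n·r) = 0.192/(2·0.0625) = 1.536.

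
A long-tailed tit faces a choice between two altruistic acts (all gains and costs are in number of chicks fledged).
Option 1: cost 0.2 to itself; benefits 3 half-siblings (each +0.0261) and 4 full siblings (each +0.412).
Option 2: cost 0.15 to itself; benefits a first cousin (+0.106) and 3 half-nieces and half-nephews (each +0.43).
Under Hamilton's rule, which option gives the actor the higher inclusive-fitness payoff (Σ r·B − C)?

Option 1: r to a half-sibling = 0.25.
Option 1: r to a full sibling = 0.5.
Option 1: Σ r·B − C = (3·0.25·0.0261 + 4·0.5·0.412) − 0.2 = 0.643575.
Option 2: r to a first cousin = 0.125.
Option 2: r to a half-niece or half-nephew = 0.125.
Option 2: Σ r·B − C = (1·0.125·0.106 + 3·0.125·0.43) − 0.15 = 0.0245.
Option 1 has the higher net inclusive-fitness payoff.

Option 1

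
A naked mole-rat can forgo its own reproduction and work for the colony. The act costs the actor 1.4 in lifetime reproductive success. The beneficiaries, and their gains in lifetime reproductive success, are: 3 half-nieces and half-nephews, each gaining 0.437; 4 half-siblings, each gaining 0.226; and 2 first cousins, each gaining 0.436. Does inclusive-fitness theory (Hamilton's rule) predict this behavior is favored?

Hamilton's rule: the trait is favored when the sum of r·B over every recipient exceeds the actor's cost C.
r to a half-niece or half-nephew = 0.125 (half-aunt/uncle↔niece/nephew: one path of length 3: r = (1/2)^3 = 1/8).
r to a half-sibling = 0.25 (half-sibs share one parent — one path of length 2: r = (1/2)^2 = 1/4).
r to a first cousin = 1/8 (first cousins share one grandparent pair — two paths of length 4: r = 2·(1/2)^4 = 1/8).
Summing one r·B term per recipient: 3·0.125·0.437 + 4·0.25·0.226 + 2·0.125·0.436 = 0.498875.
0.498875 < 1.4: the indirect benefit is less than the cost.

No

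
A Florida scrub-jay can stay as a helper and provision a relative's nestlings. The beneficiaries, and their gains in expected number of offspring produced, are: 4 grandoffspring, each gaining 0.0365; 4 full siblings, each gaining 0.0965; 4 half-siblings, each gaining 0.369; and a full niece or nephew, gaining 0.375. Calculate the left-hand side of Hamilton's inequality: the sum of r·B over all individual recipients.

r to a grandoffspring = 1/4 (two parent–offspring links: r = (1/2)^2 = 1/4).
r to a full sibling = 1/2 (full sibs share both parents — two paths of length 2: r = 2·(1/2)^2 = 1/2).
r to a half-sibling = 0.25 (half-sibs share one parent — one path of length 2: r = (1/2)^2 = 1/4).
r to a full niece or nephew = 1/4 (full aunt/uncle↔niece/nephew: two paths of length 3 through the shared grandparent pair: r = 2·(1/2)^3 = 1/4).
Summing one r·B term per recipient: 4·0.25·0.0365 + 4·0.5·0.0965 + 4·0.25·0.369 + 1·0.25·0.375 = 0.69225.

0.69225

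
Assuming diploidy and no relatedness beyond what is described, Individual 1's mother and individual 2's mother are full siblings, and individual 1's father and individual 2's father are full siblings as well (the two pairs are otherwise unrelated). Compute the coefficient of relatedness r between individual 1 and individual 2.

Wright's path rule: contributions from independent ancestry routes add.
Individual 1 and individual 2 are related in two ways: first cousins through their mothers (r = 1/8) and first cousins through their fathers (r = 1/8) — i.e. double first cousins.
r = 1/8 + 1/8 = 0.25.

0.25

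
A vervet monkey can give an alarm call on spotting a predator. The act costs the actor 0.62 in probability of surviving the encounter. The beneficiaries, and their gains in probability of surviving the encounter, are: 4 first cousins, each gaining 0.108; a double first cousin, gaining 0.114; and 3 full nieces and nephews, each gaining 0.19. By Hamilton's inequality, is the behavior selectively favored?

No

Hamilton's rule: the trait is favored when the sum of r·B over every recipient exceeds the actor's cost C.
r to a first cousin = 1/8 (first cousins share one grandparent pair — two paths of length 4: r = 2·(1/2)^4 = 1/8).
r to a double first cousin = 0.25 (double first cousins share both grandparent pairs — four paths of length 4: r = 4·(1/2)^4 = 1/4).
r to a full niece or nephew = 0.25 (full aunt/uncle↔niece/nephew: two paths of length 3 through the shared grandparent pair: r = 2·(1/2)^3 = 1/4).
Summing one r·B term per recipient: 4·0.125·0.108 + 1·0.25·0.114 + 3·0.25·0.19 = 0.225.
0.225 < 0.62: the indirect benefit is less than the cost.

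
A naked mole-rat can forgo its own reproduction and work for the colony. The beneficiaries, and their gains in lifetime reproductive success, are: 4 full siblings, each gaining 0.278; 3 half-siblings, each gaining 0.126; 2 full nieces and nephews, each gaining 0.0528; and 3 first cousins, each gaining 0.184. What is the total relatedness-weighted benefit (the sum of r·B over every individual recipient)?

r to a full sibling = 0.5 (full sibs share both parents — two paths of length 2: r = 2·(1/2)^2 = 1/2).
r to a half-sibling = 1/4 (half-sibs share one parent — one path of length 2: r = (1/2)^2 = 1/4).
r to a full niece or nephew = 0.25 (full aunt/uncle↔niece/nephew: two paths of length 3 through the shared grandparent pair: r = 2·(1/2)^3 = 1/4).
r to a first cousin = 1/8 (first cousins share one grandparent pair — two paths of length 4: r = 2·(1/2)^4 = 1/8).
Summing one r·B term per recipient: 4·0.5·0.278 + 3·0.25·0.126 + 2·0.25·0.0528 + 3·0.125·0.184 = 0.7459.

0.7459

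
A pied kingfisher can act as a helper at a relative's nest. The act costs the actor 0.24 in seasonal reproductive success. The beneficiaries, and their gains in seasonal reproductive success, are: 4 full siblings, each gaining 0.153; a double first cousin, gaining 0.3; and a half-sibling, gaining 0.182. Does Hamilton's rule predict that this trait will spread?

Yes

Hamilton's rule: the trait is favored when the sum of r·B over every recipient exceeds the actor's cost C.
r to a full sibling = 1/2 (full sibs share both parents — two paths of length 2: r = 2·(1/2)^2 = 1/2).
r to a double first cousin = 0.25 (double first cousins share both grandparent pairs — four paths of length 4: r = 4·(1/2)^4 = 1/4).
r to a half-sibling = 1/4 (half-sibs share one parent — one path of length 2: r = (1/2)^2 = 1/4).
Summing one r·B term per recipient: 4·0.5·0.153 + 1·0.25·0.3 + 1·0.25·0.182 = 0.4265.
0.4265 > 0.24: the indirect benefit exceeds the cost.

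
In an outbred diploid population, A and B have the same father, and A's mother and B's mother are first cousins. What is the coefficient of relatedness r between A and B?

Independent pedigree routes through distinct common ancestors add.
A and B are related in two ways: half-sibs through their shared father (r = 1/4) and second cousins through their mothers (r = 1/32).
r = 1/4 + 1/32 = 9/32 = 0.28125.

0.28125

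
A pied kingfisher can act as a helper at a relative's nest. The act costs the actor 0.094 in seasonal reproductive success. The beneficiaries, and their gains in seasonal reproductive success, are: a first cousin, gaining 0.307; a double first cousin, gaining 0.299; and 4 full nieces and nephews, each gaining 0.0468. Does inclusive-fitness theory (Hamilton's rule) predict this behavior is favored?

Yes

Hamilton's rule: the trait is favored when the sum of r·B over every recipient exceeds the actor's cost C.
r to a first cousin = 0.125 (first cousins share one grandparent pair — two paths of length 4: r = 2·(1/2)^4 = 1/8).
r to a double first cousin = 0.25 (double first cousins share both grandparent pairs — four paths of length 4: r = 4·(1/2)^4 = 1/4).
r to a full niece or nephew = 0.25 (full aunt/uncle↔niece/nephew: two paths of length 3 through the shared grandparent pair: r = 2·(1/2)^3 = 1/4).
Summing one r·B term per recipient: 1·0.125·0.307 + 1·0.25·0.299 + 4·0.25·0.0468 = 0.159925.
0.159925 > 0.094: the indirect benefit exceeds the cost.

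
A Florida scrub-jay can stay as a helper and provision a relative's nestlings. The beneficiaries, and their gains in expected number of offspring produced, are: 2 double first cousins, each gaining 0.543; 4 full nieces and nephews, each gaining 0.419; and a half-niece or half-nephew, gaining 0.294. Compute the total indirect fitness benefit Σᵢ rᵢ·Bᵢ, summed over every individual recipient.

r to a double first cousin = 0.25 (double first cousins share both grandparent pairs — four paths of length 4: r = 4·(1/2)^4 = 1/4).
r to a full niece or nephew = 1/4 (full aunt/uncle↔niece/nephew: two paths of length 3 through the shared grandparent pair: r = 2·(1/2)^3 = 1/4).
r to a half-niece or half-nephew = 0.125 (half-aunt/uncle↔niece/nephew: one path of length 3: r = (1/2)^3 = 1/8).
Summing one r·B term per recipient: 2·0.25·0.543 + 4·0.25·0.419 + 1·0.125·0.294 = 0.72725.

0.72725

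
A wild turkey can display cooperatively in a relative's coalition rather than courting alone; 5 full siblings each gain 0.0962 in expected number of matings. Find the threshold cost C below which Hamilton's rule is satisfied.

0.2405

r to a full sibling = 0.5 (full sibs share both parents — two paths of length 2: r = 2·(1/2)^2 = 1/2).
Hamilton's rule: n·r·B > C, so the trait is favored while C < n·r·B = 5·0.5·0.0962 = 0.2405.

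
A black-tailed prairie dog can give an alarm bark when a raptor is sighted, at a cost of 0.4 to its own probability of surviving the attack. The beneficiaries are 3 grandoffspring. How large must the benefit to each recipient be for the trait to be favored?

r to a grandoffspring = 1/4 (two parent–offspring links: r = (1/2)^2 = 1/4).
Hamilton's rule with n recipients of equal r: n·r·B > C, so B > C/(n·r) = 0.4/(3·0.25) = 0.5333.

0.5333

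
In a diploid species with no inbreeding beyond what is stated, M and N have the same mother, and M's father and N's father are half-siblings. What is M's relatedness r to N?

0.3125

Wright's path rule: contributions from independent ancestry routes add.
M and N are related in two ways: half-sibs through their shared mother (r = 1/4) and half first cousins through their fathers (r = 1/16).
r = 1/4 + 1/16 = 5/16 = 0.3125.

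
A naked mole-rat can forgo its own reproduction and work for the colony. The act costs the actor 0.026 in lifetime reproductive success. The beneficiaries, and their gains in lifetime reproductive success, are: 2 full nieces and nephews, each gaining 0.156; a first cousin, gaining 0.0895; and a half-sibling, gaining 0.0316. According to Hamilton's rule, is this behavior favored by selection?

Hamilton's rule: the trait is favored when the sum of r·B over every recipient exceeds the actor's cost C.
r to a full niece or nephew = 1/4 (full aunt/uncle↔niece/nephew: two paths of length 3 through the shared grandparent pair: r = 2·(1/2)^3 = 1/4).
r to a first cousin = 1/8 (first cousins share one grandparent pair — two paths of length 4: r = 2·(1/2)^4 = 1/8).
r to a half-sibling = 0.25 (half-sibs share one parent — one path of length 2: r = (1/2)^2 = 1/4).
Summing one r·B term per recipient: 2·0.25·0.156 + 1·0.125·0.0895 + 1·0.25·0.0316 = 0.0970875.
0.0970875 > 0.026: the indirect benefit exceeds the cost.

Yes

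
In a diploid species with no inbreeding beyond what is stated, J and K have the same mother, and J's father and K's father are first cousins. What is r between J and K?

0.28125

Relatedness sums over independent paths through distinct common ancestors.
J and K are related in two ways: half-sibs through their shared mother (r = 1/4) and second cousins through their fathers (r = 1/32).
r = 1/4 + 1/32 = 9/32 = 0.28125.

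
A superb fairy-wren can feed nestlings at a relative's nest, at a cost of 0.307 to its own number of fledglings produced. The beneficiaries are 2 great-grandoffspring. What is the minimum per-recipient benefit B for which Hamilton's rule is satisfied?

1.228

r to a great-grandoffspring = 1/8 (three parent–offspring links: r = (1/2)^3 = 1/8).
Hamilton's rule with n recipients of equal r: n·r·B > C, so B > C/(n·r) = 0.307/(2·0.125) = 1.228.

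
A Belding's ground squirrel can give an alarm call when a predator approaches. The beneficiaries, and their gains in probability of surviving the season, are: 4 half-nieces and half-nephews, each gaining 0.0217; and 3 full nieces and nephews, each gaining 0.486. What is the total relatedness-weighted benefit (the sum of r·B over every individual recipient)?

r to a half-niece or half-nephew = 0.125 (half-aunt/uncle↔niece/nephew: one path of length 3: r = (1/2)^3 = 1/8).
r to a full niece or nephew = 1/4 (full aunt/uncle↔niece/nephew: two paths of length 3 through the shared grandparent pair: r = 2·(1/2)^3 = 1/4).
Summing one r·B term per recipient: 4·0.125·0.0217 + 3·0.25·0.486 = 0.37535.

0.37535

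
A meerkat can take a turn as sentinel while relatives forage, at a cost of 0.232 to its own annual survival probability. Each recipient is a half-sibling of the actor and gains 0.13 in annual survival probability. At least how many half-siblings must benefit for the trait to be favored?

r to a half-sibling = 0.25 (half-sibs share one parent — one path of length 2: r = (1/2)^2 = 1/4).
Hamilton's rule: n·r·B > C  ⇒  n > C/(r·B) = 0.232/(0.25·0.13) = 7.138.
The smallest integer exceeding 7.138 is 8.

8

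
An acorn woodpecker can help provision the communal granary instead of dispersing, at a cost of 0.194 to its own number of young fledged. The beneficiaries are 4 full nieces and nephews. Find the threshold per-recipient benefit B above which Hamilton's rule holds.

r to a full niece or nephew = 1/4 (full aunt/uncle↔niece/nephew: two paths of length 3 through the shared grandparent pair: r = 2·(1/2)^3 = 1/4).
Hamilton's rule with n recipients of equal r: n·r·B > C, so B > C/(n·r) = 0.194/(4·0.25) = 0.194.

0.194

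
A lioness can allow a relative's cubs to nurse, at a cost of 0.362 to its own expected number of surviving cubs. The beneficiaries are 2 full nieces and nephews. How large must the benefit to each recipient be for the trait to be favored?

r to a full niece or nephew = 0.25 (full aunt/uncle↔niece/nephew: two paths of length 3 through the shared grandparent pair: r = 2·(1/2)^3 = 1/4).
Hamilton's rule with n recipients of equal r: n·r·B > C, so B > C/(n·r) = 0.362/(2·0.25) = 0.724.

0.724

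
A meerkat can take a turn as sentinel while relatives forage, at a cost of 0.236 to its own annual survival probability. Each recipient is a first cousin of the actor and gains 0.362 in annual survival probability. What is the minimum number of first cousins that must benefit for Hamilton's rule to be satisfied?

6

r to a first cousin = 1/8 (first cousins share one grandparent pair — two paths of length 4: r = 2·(1/2)^4 = 1/8).
Hamilton's rule: n·r·B > C  ⇒  n > C/(r·B) = 0.236/(0.125·0.362) = 5.215.
The smallest integer exceeding 5.215 is 6.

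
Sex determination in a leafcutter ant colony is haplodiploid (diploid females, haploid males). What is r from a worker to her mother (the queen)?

0.5

One meiotic link between diploid queen and diploid daughter: r = 1/2.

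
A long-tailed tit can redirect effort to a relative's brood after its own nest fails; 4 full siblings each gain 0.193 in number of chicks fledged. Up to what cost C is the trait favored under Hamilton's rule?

r to a full sibling = 1/2 (full sibs share both parents — two paths of length 2: r = 2·(1/2)^2 = 1/2).
Hamilton's rule: n·r·B > C, so the trait is favored while C < n·r·B = 4·0.5·0.193 = 0.386.

0.386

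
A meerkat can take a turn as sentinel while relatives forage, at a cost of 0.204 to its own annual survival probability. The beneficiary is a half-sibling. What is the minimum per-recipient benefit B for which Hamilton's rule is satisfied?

r to a half-sibling = 1/4 (half-sibs share one parent — one path of length 2: r = (1/2)^2 = 1/4).
Hamilton's rule with n recipients of equal r: n·r·B > C, so B > C/(n·r) = 0.204/(1·0.25) = 0.816.

0.816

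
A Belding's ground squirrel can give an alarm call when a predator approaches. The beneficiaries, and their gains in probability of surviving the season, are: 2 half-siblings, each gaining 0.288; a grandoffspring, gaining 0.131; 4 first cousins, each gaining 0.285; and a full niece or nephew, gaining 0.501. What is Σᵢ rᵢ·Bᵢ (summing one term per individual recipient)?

r to a half-sibling = 1/4 (half-sibs share one parent — one path of length 2: r = (1/2)^2 = 1/4).
r to a grandoffspring = 0.25 (two parent–offspring links: r = (1/2)^2 = 1/4).
r to a first cousin = 1/8 (first cousins share one grandparent pair — two paths of length 4: r = 2·(1/2)^4 = 1/8).
r to a full niece or nephew = 1/4 (full aunt/uncle↔niece/nephew: two paths of length 3 through the shared grandparent pair: r = 2·(1/2)^3 = 1/4).
Summing one r·B term per recipient: 2·0.25·0.288 + 1·0.25·0.131 + 4·0.125·0.285 + 1·0.25·0.501 = 0.4445.

0.4445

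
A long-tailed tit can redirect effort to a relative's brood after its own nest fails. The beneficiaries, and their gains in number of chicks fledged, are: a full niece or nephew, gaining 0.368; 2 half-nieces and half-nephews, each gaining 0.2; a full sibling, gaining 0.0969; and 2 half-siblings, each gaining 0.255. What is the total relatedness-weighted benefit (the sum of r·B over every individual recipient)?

0.31795

r to a full niece or nephew = 1/4 (full aunt/uncle↔niece/nephew: two paths of length 3 through the shared grandparent pair: r = 2·(1/2)^3 = 1/4).
r to a half-niece or half-nephew = 0.125 (half-aunt/uncle↔niece/nephew: one path of length 3: r = (1/2)^3 = 1/8).
r to a full sibling = 0.5 (full sibs share both parents — two paths of length 2: r = 2·(1/2)^2 = 1/2).
r to a half-sibling = 0.25 (half-sibs share one parent — one path of length 2: r = (1/2)^2 = 1/4).
Summing one r·B term per recipient: 1·0.25·0.368 + 2·0.125·0.2 + 1·0.5·0.0969 + 2·0.25·0.255 = 0.31795.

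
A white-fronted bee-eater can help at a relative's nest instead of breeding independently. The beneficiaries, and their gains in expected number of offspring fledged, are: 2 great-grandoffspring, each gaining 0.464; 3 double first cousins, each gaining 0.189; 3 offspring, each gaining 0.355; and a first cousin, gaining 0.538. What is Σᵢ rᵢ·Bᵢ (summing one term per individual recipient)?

r to a great-grandoffspring = 1/8 (three parent–offspring links: r = (1/2)^3 = 1/8).
r to a double first cousin = 1/4 (double first cousins share both grandparent pairs — four paths of length 4: r = 4·(1/2)^4 = 1/4).
r to an offspring = 1/2 (one parent–offspring link: r = (1/2)^1 = 1/2).
r to a first cousin = 1/8 (first cousins share one grandparent pair — two paths of length 4: r = 2·(1/2)^4 = 1/8).
Summing one r·B term per recipient: 2·0.125·0.464 + 3·0.25·0.189 + 3·0.5·0.355 + 1·0.125·0.538 = 0.8575.

0.8575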